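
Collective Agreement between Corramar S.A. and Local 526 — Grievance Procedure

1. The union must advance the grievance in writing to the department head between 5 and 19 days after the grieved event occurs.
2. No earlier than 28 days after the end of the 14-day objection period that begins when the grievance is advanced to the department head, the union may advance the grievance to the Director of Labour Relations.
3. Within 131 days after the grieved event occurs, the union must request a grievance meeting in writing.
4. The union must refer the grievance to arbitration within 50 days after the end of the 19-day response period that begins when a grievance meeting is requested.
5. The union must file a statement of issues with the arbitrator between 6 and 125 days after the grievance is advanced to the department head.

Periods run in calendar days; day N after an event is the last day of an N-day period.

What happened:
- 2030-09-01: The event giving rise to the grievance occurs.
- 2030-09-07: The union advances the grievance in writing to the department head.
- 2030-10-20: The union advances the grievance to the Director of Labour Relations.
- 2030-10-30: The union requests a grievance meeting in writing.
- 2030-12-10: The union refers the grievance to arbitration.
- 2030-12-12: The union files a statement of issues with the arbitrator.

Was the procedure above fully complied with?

(1) the permitted window runs from 2030-09-01 + 5 = 2030-09-06 to 2030-09-01 + 19 = 2030-09-20; done 2030-09-07 — within the window.
(2) permitted from 2030-09-21 + 28 days = 2030-10-19 onward; 2030-10-20 is on or after that date.
(3) due by 2030-09-01 + 131 days = 2031-01-10; completed 2030-10-30, before the deadline.
(4) due by 2030-11-18 + 50 days = 2031-01-07; 2030-12-10 is within that limit.
(5) the permitted window runs from 2030-09-07 + 6 = 2030-09-13 to 2030-09-07 + 125 = 2031-01-10; 2030-12-12 falls inside that range.

Yes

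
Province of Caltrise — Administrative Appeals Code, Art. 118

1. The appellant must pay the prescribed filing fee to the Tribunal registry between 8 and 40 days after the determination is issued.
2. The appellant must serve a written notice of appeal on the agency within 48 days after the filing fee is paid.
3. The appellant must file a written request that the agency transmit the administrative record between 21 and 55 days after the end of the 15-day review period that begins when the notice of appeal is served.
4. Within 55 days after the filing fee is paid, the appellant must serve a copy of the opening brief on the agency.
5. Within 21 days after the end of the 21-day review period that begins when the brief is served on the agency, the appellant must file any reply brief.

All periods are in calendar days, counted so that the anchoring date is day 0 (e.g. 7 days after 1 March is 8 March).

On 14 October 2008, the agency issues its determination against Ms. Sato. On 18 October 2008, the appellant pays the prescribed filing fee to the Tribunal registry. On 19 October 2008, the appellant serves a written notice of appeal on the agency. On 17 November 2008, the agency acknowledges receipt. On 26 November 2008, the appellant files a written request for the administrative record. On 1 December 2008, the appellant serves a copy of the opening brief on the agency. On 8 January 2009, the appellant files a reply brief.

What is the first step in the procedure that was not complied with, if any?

Step 1: the window is 8–40 days after 14 October 2008 (when the determination is issued), so 22 October 2008 through 23 November 2008; done 18 October 2008 — 4 days before the window opened.
No need to go further; step 1 was not satisfied.

Step 1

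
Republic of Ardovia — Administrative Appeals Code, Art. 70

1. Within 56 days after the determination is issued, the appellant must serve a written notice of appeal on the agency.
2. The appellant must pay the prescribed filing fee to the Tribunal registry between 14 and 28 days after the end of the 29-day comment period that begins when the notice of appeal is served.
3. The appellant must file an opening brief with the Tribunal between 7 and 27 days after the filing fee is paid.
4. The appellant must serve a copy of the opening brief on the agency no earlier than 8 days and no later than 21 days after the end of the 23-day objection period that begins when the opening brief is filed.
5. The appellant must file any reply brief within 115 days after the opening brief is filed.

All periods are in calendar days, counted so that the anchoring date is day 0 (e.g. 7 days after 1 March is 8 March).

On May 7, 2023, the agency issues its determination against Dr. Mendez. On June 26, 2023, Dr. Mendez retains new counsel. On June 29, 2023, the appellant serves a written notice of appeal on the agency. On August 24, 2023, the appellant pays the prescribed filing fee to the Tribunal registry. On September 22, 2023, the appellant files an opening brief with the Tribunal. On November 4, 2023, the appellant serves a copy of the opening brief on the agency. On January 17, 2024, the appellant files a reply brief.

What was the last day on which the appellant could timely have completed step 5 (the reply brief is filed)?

Step 5 runs from September 22, 2023, when the opening brief is filed. 115 days after September 22, 2023 is January 15, 2024.

January 15, 2024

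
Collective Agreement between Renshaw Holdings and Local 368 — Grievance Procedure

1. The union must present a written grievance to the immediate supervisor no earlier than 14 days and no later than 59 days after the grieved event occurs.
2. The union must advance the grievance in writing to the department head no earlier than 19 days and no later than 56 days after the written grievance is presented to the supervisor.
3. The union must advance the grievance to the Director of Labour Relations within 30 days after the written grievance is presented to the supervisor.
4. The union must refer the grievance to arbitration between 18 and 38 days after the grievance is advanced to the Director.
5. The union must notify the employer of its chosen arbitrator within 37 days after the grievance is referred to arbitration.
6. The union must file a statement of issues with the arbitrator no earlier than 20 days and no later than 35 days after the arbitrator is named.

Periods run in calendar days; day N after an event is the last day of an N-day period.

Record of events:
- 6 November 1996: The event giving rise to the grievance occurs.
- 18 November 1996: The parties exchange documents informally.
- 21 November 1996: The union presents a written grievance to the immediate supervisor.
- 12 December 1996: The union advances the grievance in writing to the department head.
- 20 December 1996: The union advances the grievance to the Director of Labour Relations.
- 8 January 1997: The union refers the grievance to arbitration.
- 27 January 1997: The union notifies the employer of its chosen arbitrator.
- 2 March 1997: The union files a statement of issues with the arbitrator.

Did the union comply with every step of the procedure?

Yes

Step 1 — 14 and 59 days from 6 November 1996 (when the grieved event occurs) are 20 November 1996 and 4 January 1997 respectively; done 21 November 1996 — within the window.
Step 2 — 19 and 56 days from 21 November 1996 (when the written grievance is presented to the supervisor) are 10 December 1996 and 16 January 1997 respectively; done 12 December 1996 — within the window.
Step 3 — counting 30 days from 21 November 1996 (when the written grievance is presented to the supervisor) gives a deadline of 21 December 1996; done 20 December 1996 — timely.
Step 4 — 18 and 38 days from 20 December 1996 (when the grievance is advanced to the Director) are 7 January 1997 and 27 January 1997 respectively; done 8 January 1997, which is between those dates.
Step 5 — counting 37 days from 8 January 1997 (when the grievance is referred to arbitration) gives a deadline of 14 February 1997; completed 27 January 1997, before the deadline.
Step 6 — 20 and 35 days from 27 January 1997 (when the arbitrator is named) are 16 February 1997 and 3 March 1997 respectively; done 2 March 1997 — within the window.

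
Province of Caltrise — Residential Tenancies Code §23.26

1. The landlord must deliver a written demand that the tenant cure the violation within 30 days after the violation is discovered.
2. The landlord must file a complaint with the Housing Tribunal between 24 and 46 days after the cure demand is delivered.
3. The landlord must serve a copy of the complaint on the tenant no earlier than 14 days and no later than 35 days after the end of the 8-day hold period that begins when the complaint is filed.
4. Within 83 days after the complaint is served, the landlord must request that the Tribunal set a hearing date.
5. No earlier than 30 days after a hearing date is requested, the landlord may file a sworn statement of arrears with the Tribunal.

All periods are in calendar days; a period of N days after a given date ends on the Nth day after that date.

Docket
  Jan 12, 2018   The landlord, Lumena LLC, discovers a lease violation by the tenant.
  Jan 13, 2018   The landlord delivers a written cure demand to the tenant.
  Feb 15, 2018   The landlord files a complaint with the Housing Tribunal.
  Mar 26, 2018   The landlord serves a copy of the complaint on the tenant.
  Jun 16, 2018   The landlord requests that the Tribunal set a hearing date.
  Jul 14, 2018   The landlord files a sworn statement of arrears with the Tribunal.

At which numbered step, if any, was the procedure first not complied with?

Step 1 — counting 30 days from Jan 12, 2018 (when the violation is discovered) gives a deadline of Feb 11, 2018; completed Jan 13, 2018, before the deadline.
Step 2 — 24 and 46 days from Jan 13, 2018 (when the cure demand is delivered) are Feb 6, 2018 and Feb 28, 2018 respectively; Feb 15, 2018 falls inside that range.
Step 3 — 14 and 35 days from Feb 23, 2018 (end of the 8-day hold period, which began when the complaint is filed on Feb 15, 2018) are Mar 9, 2018 and Mar 30, 2018 respectively; Mar 26, 2018 falls inside that range.
Step 4 — counting 83 days from Mar 26, 2018 (when the complaint is served) gives a deadline of Jun 17, 2018; Jun 16, 2018 is within that limit.
Step 5 — must wait 30 days from Jun 16, 2018 (when a hearing date is requested), so not before Jul 16, 2018; Jul 14, 2018 is 2 days before the earliest permitted date.
The procedure was therefore not followed at step 5.

Step 5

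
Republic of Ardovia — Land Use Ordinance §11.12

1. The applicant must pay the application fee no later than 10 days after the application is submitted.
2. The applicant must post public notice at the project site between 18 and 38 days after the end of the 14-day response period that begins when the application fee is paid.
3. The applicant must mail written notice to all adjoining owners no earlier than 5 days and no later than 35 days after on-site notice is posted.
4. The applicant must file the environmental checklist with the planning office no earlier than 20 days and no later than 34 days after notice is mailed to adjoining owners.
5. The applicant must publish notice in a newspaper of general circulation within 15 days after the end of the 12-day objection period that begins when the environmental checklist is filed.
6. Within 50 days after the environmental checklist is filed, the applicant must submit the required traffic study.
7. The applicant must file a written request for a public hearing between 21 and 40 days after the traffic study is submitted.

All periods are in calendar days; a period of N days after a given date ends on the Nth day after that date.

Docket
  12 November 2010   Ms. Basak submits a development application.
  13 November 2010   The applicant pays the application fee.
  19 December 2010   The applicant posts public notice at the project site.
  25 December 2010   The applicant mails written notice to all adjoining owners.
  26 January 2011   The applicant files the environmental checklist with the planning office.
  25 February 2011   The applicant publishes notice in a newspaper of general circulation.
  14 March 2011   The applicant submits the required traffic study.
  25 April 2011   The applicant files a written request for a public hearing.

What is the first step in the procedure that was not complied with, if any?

Step 1 — counting 10 days from 12 November 2010 (when the application is submitted) gives a deadline of 22 November 2010; 13 November 2010 is within that limit.
Step 2 — 18 and 38 days from 27 November 2010 (end of the 14-day response period, which began when the application fee is paid on 13 November 2010) are 15 December 2010 and 4 January 2011 respectively; done 19 December 2010 — within the window.
Step 3 — 5 and 35 days from 19 December 2010 (when on-site notice is posted) are 24 December 2010 and 23 January 2011 respectively; done 25 December 2010 — within the window.
Step 4 — 20 and 34 days from 25 December 2010 (when notice is mailed to adjoining owners) are 14 January 2011 and 28 January 2011 respectively; done 26 January 2011 — within the window.
Step 5 — counting 15 days from 7 February 2011 (end of the 12-day objection period, which began when the environmental checklist is filed on 26 January 2011) gives a deadline of 22 February 2011; done 25 February 2011 — 3 days late.
Later steps need not be reached.

Step 5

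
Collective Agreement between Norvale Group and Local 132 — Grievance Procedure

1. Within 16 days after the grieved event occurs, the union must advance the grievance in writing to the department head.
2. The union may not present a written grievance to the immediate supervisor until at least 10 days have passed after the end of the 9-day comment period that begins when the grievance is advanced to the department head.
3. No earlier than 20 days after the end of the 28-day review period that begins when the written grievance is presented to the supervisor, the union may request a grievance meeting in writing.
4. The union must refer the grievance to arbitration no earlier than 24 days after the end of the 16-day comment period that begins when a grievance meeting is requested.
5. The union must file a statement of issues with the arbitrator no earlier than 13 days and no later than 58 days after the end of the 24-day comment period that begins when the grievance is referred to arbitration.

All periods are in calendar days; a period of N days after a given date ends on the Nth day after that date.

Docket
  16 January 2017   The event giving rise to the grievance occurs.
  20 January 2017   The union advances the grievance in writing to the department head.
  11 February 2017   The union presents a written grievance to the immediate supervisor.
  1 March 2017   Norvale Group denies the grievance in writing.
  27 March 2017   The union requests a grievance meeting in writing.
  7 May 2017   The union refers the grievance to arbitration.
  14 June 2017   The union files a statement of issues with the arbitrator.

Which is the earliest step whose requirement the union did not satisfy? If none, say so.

Step 3

Step 1: 16 days after 16 January 2017 (when the grieved event occurs) is 1 February 2017; 20 January 2017 is within that limit.
Step 2: the earliest permitted date is 10 days after 29 January 2017 (end of the 9-day comment period, which began when the grievance is advanced to the department head on 20 January 2017), i.e. 8 February 2017; done 11 February 2017, after the minimum wait.
Step 3: the earliest permitted date is 20 days after 11 March 2017 (end of the 28-day review period, which began when the written grievance is presented to the supervisor on 11 February 2017), i.e. 31 March 2017; acted on 27 March 2017, 4 days prematurely.
No need to go further; step 3 was not satisfied.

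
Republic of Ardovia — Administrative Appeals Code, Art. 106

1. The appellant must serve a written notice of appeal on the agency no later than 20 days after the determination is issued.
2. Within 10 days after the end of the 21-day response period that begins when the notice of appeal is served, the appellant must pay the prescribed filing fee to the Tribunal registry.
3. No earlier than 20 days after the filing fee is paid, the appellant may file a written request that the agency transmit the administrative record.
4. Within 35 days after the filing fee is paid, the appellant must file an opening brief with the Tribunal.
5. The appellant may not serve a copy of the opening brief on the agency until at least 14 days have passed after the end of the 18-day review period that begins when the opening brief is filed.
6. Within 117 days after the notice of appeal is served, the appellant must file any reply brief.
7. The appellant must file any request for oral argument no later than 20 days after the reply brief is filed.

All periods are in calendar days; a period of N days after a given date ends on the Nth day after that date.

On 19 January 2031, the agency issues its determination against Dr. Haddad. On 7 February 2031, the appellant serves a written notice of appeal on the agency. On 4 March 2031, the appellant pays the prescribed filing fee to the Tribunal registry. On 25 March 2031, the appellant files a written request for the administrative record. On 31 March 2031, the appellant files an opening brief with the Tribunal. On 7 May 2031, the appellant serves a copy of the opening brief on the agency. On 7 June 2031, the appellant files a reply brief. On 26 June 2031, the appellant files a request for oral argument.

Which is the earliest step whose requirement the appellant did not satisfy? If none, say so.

(1) due by 19 January 2031 + 20 days = 8 February 2031; 7 February 2031 is within that limit.
(2) due by 28 February 2031 + 10 days = 10 March 2031; completed 4 March 2031, before the deadline.
(3) permitted from 4 March 2031 + 20 days = 24 March 2031 onward; done 25 March 2031 — permitted.
(4) due by 4 March 2031 + 35 days = 8 April 2031; 31 March 2031 is within that limit.
(5) permitted from 18 April 2031 + 14 days = 2 May 2031 onward; 7 May 2031 is on or after that date.
(6) due by 7 February 2031 + 117 days = 4 June 2031; 7 June 2031 misses that deadline by 3 days.
Later steps need not be reached.

Step 6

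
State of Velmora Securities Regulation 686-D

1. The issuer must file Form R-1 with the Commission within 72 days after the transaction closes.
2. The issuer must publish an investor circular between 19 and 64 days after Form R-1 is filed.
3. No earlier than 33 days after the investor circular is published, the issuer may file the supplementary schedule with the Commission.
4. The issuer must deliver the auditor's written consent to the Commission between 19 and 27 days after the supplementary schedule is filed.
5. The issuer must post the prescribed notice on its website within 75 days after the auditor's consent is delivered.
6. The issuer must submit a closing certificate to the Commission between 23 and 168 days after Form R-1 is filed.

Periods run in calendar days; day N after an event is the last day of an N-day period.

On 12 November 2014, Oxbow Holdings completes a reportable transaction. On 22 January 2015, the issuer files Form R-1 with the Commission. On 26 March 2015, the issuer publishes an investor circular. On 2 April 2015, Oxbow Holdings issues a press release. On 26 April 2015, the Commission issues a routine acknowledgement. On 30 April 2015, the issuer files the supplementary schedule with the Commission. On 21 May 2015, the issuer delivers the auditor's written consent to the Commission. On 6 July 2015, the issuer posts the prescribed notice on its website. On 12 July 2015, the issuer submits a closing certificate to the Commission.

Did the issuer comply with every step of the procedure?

(1) due by 12 November 2014 + 72 days = 23 January 2015; done 22 January 2015 — timely.
(2) the permitted window runs from 22 January 2015 + 19 = 10 February 2015 to 22 January 2015 + 64 = 27 March 2015; done 26 March 2015, which is between those dates.
(3) permitted from 26 March 2015 + 33 days = 28 April 2015 onward; done 30 April 2015 — permitted.
(4) the permitted window runs from 30 April 2015 + 19 = 19 May 2015 to 30 April 2015 + 27 = 27 May 2015; done 21 May 2015 — within the window.
(5) due by 21 May 2015 + 75 days = 4 August 2015; completed 6 July 2015, before the deadline.
(6) the permitted window runs from 22 January 2015 + 23 = 14 February 2015 to 22 January 2015 + 168 = 9 July 2015; 12 July 2015 is 3 days past the end of the window.
No need to go further; step 6 was not satisfied.

No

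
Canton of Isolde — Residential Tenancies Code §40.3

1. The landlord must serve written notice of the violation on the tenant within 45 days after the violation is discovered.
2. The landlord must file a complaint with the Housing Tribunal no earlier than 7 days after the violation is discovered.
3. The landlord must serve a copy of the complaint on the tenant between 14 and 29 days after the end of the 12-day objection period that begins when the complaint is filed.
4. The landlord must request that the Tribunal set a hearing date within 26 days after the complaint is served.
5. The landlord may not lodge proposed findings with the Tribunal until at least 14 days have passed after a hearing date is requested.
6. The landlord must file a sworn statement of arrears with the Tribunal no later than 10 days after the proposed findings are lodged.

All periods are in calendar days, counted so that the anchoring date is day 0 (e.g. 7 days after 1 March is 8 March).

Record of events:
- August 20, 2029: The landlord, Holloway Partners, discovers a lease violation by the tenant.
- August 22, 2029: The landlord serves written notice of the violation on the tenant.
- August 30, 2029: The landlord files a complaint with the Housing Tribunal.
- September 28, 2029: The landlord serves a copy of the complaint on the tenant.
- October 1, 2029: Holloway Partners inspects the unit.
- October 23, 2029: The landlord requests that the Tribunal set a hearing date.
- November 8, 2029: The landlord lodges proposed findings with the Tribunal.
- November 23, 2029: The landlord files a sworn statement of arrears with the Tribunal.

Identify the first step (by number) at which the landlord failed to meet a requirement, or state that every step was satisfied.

Step 1 — counting 45 days from August 20, 2029 (when the violation is discovered) gives a deadline of October 4, 2029; done August 22, 2029 — timely.
Step 2 — must wait 7 days from August 20, 2029 (when the violation is discovered), so not before August 27, 2029; done August 30, 2029 — permitted.
Step 3 — 14 and 29 days from September 11, 2029 (end of the 12-day objection period, which began when the complaint is filed on August 30, 2029) are September 25, 2029 and October 10, 2029 respectively; September 28, 2029 falls inside that range.
Step 4 — counting 26 days from September 28, 2029 (when the complaint is served) gives a deadline of October 24, 2029; done October 23, 2029 — timely.
Step 5 — must wait 14 days from October 23, 2029 (when a hearing date is requested), so not before November 6, 2029; November 8, 2029 is on or after that date.
Step 6 — counting 10 days from November 8, 2029 (when the proposed findings are lodged) gives a deadline of November 18, 2029; November 23, 2029 misses that deadline by 5 days.

Step 6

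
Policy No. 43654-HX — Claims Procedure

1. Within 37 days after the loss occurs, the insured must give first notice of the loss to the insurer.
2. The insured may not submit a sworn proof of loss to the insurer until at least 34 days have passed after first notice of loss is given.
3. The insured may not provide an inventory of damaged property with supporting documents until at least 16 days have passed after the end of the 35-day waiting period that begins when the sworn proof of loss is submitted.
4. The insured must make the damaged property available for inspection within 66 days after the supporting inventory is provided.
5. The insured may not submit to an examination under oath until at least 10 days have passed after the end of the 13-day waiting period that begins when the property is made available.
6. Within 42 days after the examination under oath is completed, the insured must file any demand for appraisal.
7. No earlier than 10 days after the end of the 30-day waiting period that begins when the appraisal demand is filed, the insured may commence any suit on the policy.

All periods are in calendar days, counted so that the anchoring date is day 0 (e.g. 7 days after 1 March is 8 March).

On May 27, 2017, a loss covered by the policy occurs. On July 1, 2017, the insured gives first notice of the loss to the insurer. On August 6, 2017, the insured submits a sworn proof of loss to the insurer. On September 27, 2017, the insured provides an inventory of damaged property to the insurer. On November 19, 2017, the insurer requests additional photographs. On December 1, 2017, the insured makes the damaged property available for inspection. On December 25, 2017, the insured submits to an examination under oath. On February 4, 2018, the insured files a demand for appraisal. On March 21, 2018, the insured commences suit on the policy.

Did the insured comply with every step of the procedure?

Yes

Step 1: 37 days after May 27, 2017 (when the loss occurs) is July 3, 2017; done July 1, 2017 — timely.
Step 2: the earliest permitted date is 34 days after July 1, 2017 (when first notice of loss is given), i.e. August 4, 2017; August 6, 2017 is on or after that date.
Step 3: the earliest permitted date is 16 days after September 10, 2017 (end of the 35-day waiting period, which began when the sworn proof of loss is submitted on August 6, 2017), i.e. September 26, 2017; done September 27, 2017 — permitted.
Step 4: 66 days after September 27, 2017 (when the supporting inventory is provided) is December 2, 2017; December 1, 2017 is within that limit.
Step 5: the earliest permitted date is 10 days after December 14, 2017 (end of the 13-day waiting period, which began when the property is made available on December 1, 2017), i.e. December 24, 2017; done December 25, 2017 — permitted.
Step 6: 42 days after December 25, 2017 (when the examination under oath is completed) is February 5, 2018; done February 4, 2018 — timely.
Step 7: the earliest permitted date is 10 days after March 6, 2018 (end of the 30-day waiting period, which began when the appraisal demand is filed on February 4, 2018), i.e. March 16, 2018; done March 21, 2018, after the minimum wait.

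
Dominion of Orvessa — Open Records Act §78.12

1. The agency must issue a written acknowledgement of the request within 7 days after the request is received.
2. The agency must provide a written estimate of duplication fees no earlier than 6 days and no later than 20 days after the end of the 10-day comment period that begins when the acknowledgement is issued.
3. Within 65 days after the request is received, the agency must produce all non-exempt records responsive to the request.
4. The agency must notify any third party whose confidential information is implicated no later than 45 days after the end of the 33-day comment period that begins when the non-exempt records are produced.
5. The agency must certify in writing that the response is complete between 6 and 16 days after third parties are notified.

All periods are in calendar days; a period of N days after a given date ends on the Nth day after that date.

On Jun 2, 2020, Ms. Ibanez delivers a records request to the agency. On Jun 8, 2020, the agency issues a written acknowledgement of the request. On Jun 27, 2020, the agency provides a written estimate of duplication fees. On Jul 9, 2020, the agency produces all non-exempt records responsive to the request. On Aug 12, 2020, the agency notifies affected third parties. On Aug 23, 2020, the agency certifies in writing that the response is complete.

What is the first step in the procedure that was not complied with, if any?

None — every step was satisfied

Step 1: 7 days after Jun 2, 2020 (when the request is received) is Jun 9, 2020; done Jun 8, 2020 — timely.
Step 2: the window is 6–20 days after Jun 18, 2020 (end of the 10-day comment period, which began when the acknowledgement is issued on Jun 8, 2020), so Jun 24, 2020 through Jul 8, 2020; done Jun 27, 2020 — within the window.
Step 3: 65 days after Jun 2, 2020 (when the request is received) is Aug 6, 2020; Jul 9, 2020 is within that limit.
Step 4: 45 days after Aug 11, 2020 (end of the 33-day comment period, which began when the non-exempt records are produced on Jul 9, 2020) is Sep 25, 2020; completed Aug 12, 2020, before the deadline.
Step 5: the window is 6–16 days after Aug 12, 2020 (when third parties are notified), so Aug 18, 2020 through Aug 28, 2020; done Aug 23, 2020 — within the window.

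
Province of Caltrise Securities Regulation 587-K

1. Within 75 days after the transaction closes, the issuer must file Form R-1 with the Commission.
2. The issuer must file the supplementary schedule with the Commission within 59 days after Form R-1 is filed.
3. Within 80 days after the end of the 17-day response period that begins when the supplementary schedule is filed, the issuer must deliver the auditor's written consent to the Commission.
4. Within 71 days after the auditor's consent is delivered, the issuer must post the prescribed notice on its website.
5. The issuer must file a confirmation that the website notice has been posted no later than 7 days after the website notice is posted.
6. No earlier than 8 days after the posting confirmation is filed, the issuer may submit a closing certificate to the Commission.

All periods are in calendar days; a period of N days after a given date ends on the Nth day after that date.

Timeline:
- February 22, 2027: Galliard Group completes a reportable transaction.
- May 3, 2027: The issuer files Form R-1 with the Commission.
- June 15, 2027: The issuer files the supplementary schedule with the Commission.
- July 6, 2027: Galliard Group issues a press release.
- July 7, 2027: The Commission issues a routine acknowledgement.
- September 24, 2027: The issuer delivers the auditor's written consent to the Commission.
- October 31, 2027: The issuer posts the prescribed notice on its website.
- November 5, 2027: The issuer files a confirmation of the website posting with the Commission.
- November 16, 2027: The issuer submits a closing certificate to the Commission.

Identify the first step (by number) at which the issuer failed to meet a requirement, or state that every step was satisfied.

Step 3

(1) due by February 22, 2027 + 75 days = May 8, 2027; May 3, 2027 is within that limit.
(2) due by May 3, 2027 + 59 days = July 1, 2027; completed June 15, 2027, before the deadline.
(3) due by July 2, 2027 + 80 days = September 20, 2027; not done until September 24, 2027, 4 days after the deadline.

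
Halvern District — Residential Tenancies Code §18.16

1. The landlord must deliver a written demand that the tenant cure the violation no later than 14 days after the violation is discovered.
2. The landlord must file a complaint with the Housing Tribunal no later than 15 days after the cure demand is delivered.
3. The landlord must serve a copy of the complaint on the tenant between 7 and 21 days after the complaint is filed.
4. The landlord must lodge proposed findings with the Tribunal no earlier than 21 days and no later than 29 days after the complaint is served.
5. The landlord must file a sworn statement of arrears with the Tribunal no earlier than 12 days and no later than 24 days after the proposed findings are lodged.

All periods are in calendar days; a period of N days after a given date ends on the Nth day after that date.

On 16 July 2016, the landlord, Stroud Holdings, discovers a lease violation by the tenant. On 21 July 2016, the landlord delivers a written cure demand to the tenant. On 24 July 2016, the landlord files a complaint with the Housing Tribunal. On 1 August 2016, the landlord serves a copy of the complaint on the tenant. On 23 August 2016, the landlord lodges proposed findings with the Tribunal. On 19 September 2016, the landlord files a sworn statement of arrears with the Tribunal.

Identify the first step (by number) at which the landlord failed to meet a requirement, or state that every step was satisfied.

Step 5

Step 1: 14 days after 16 July 2016 (when the violation is discovered) is 30 July 2016; done 21 July 2016 — timely.
Step 2: 15 days after 21 July 2016 (when the cure demand is delivered) is 5 August 2016; 24 July 2016 is within that limit.
Step 3: the window is 7–21 days after 24 July 2016 (when the complaint is filed), so 31 July 2016 through 14 August 2016; done 1 August 2016, which is between those dates.
Step 4: the window is 21–29 days after 1 August 2016 (when the complaint is served), so 22 August 2016 through 30 August 2016; 23 August 2016 falls inside that range.
Step 5: the window is 12–24 days after 23 August 2016 (when the proposed findings are lodged), so 4 September 2016 through 16 September 2016; done 19 September 2016 — 3 days after the window closed.
No need to go further; step 5 was not satisfied.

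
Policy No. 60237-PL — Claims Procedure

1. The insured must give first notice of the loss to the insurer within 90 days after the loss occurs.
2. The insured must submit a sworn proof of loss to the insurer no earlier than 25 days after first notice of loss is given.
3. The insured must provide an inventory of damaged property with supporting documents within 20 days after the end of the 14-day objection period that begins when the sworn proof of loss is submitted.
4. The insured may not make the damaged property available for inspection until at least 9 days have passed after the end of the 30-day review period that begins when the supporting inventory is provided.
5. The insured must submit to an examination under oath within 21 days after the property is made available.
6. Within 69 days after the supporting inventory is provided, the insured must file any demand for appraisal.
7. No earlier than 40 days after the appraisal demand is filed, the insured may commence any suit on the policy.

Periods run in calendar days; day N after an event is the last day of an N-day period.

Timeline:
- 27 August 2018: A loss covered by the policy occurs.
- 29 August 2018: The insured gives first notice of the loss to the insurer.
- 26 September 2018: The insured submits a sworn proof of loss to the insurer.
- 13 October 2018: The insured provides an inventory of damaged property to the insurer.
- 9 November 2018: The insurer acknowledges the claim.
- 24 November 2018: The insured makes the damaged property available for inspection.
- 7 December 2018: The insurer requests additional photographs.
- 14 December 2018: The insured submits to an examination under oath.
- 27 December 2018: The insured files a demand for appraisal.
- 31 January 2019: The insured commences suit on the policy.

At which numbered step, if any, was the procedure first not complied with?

Step 1: 90 days after 27 August 2018 (when the loss occurs) is 25 November 2018; done 29 August 2018 — timely.
Step 2: the earliest permitted date is 25 days after 29 August 2018 (when first notice of loss is given), i.e. 23 September 2018; done 26 September 2018, after the minimum wait.
Step 3: 20 days after 10 October 2018 (end of the 14-day objection period, which began when the sworn proof of loss is submitted on 26 September 2018) is 30 October 2018; completed 13 October 2018, before the deadline.
Step 4: the earliest permitted date is 9 days after 12 November 2018 (end of the 30-day review period, which began when the supporting inventory is provided on 13 October 2018), i.e. 21 November 2018; 24 November 2018 is on or after that date.
Step 5: 21 days after 24 November 2018 (when the property is made available) is 15 December 2018; done 14 December 2018 — timely.
Step 6: 69 days after 13 October 2018 (when the supporting inventory is provided) is 21 December 2018; 27 December 2018 misses that deadline by 6 days.

Step 6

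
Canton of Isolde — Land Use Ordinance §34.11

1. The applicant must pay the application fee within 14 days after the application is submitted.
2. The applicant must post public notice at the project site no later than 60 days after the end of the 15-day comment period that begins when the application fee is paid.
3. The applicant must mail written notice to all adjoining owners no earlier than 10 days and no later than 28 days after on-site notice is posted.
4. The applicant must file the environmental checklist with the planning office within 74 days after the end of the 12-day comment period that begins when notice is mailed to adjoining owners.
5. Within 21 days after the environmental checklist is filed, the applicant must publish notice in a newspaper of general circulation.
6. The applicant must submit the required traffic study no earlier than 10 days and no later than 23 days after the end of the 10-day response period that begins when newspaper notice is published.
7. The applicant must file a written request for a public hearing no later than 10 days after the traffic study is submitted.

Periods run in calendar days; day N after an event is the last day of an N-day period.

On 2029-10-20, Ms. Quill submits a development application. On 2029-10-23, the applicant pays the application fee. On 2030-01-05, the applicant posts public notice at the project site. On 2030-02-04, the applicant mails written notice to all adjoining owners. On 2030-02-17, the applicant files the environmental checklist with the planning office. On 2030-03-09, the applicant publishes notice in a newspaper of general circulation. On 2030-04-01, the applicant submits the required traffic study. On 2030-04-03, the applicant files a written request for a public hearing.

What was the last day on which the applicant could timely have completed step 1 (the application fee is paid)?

2029-11-03

Step 1 runs from 2029-10-20, when the application is submitted. 14 days after 2029-10-20 is 2029-11-03.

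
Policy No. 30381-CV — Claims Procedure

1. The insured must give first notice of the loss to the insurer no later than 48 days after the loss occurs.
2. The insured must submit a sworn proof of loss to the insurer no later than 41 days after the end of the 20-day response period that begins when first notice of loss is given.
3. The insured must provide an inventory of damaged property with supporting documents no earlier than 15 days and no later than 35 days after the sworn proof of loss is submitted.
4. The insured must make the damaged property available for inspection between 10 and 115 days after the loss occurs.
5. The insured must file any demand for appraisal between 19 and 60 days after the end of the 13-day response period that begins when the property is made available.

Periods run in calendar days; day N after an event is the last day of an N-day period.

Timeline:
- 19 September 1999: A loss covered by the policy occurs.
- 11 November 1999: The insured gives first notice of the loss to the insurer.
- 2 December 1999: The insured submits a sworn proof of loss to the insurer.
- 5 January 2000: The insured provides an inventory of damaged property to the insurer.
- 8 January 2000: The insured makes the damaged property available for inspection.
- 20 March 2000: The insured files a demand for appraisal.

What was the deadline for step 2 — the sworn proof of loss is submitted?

First notice of loss is given on 11 November 1999; the 20-day response period therefore ends 1 December 1999, and step 2 runs from that date. 41 days after 1 December 1999 is 11 January 2000.

11 January 2000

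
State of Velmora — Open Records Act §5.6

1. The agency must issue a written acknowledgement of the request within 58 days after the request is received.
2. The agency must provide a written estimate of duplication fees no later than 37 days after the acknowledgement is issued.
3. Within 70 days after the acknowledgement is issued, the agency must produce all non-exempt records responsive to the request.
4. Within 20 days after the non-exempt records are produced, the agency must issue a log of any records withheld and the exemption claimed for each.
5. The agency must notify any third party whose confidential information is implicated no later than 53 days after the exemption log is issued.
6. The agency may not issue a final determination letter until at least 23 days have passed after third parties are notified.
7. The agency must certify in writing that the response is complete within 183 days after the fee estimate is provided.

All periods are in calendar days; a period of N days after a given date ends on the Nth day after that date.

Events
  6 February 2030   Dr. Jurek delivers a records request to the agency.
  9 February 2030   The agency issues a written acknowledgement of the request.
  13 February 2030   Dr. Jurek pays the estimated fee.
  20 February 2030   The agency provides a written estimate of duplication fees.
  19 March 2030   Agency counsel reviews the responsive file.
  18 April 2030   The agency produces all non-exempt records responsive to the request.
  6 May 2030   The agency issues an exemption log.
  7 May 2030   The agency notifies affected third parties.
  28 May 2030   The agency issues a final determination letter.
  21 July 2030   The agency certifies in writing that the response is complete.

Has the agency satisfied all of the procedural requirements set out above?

No

Step 1 — counting 58 days from 6 February 2030 (when the request is received) gives a deadline of 5 April 2030; completed 9 February 2030, before the deadline.
Step 2 — counting 37 days from 9 February 2030 (when the acknowledgement is issued) gives a deadline of 18 March 2030; 20 February 2030 is within that limit.
Step 3 — counting 70 days from 9 February 2030 (when the acknowledgement is issued) gives a deadline of 20 April 2030; done 18 April 2030 — timely.
Step 4 — counting 20 days from 18 April 2030 (when the non-exempt records are produced) gives a deadline of 8 May 2030; completed 6 May 2030, before the deadline.
Step 5 — counting 53 days from 6 May 2030 (when the exemption log is issued) gives a deadline of 28 June 2030; 7 May 2030 is within that limit.
Step 6 — must wait 23 days from 7 May 2030 (when third parties are notified), so not before 30 May 2030; acted on 28 May 2030, 2 days prematurely.
That is the first point of non-compliance.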